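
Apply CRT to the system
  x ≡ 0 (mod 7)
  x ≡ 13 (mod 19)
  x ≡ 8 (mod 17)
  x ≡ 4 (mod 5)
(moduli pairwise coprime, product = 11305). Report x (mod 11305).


Product of moduli M = 7 · 19 · 17 · 5 = 11305.
Merge one congruence at a time:
  Start: x ≡ 0 (mod 7).
  Combine with x ≡ 13 (mod 19); new modulus lcm = 133.
    Write x = 0 + 7·t and substitute into x ≡ 13 (mod 19): 7·t ≡ 13 − 0 = 13 (mod 19).
    The inverse of 7 mod 19 is 11 (since 7·11 = 77 = 4·19 + 1), so t ≡ 11·13 = 143 ≡ 10 (mod 19).
    Then x = 0 + 7·10 = 70, valid modulo lcm(7, 19) = 133: x ≡ 70 (mod 133).
  Combine with x ≡ 8 (mod 17); new modulus lcm = 2261.
    Write x = 70 + 133·t and substitute into x ≡ 8 (mod 17): 133·t ≡ 8 − 70 = -62 (mod 17).
    Reduce coefficients mod 17: 14·t ≡ 6 (mod 17).
    The inverse of 14 mod 17 is 11 (since 14·11 = 154 = 9·17 + 1), so t ≡ 11·6 = 66 ≡ 15 (mod 17).
    Then x = 70 + 133·15 = 2065, valid modulo lcm(133, 17) = 2261: x ≡ 2065 (mod 2261).
  Combine with x ≡ 4 (mod 5); new modulus lcm = 11305.
    Write x = 2065 + 2261·t and substitute into x ≡ 4 (mod 5): 2261·t ≡ 4 − 2065 = -2061 (mod 5).
    Reduce coefficients mod 5: 1·t ≡ 4 (mod 5).
    So t ≡ 4 (mod 5).
    Then x = 2065 + 2261·4 = 11109, valid modulo lcm(2261, 5) = 11305: x ≡ 11109 (mod 11305).
Verify against each original: 11109 mod 7 = 0, 11109 mod 19 = 13, 11109 mod 17 = 8, 11109 mod 5 = 4.

x ≡ 11109 (mod 11305).


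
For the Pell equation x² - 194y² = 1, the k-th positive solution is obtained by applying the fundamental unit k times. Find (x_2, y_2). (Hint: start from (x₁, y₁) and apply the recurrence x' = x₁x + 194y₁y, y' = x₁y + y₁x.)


Step 1: Find the fundamental solution (x₁, y₁) of x² - 194y² = 1.
  Expand √194 as a continued fraction. a₀ = ⌊√194⌋ = 13; iterate m_{k+1} = d_k·a_k − m_k, d_{k+1} = (194 − m_{k+1}²)/d_k, a_{k+1} = ⌊(a₀ + m_{k+1})/d_{k+1}⌋ (starting m₀ = 0, d₀ = 1), with convergents p_k = a_k·p_{k-1} + p_{k-2}, q_k = a_k·q_{k-1} + q_{k-2} (p₋₁ = 1, q₋₁ = 0):
  k = 0: a₀ = 13; p₀/q₀ = 13/1; p₀² − 194·q₀² = 169 − 194 = -25.
  k = 1: m = 13, d = 25, a = ⌊(13 + 13)/25⌋ = 1; p/q = (1·13 + 1)/(1·1 + 0) = 14/1; p² − 194·q² = 196 − 194 = 2.
  k = 2: m = 12, d = 2, a = ⌊(13 + 12)/2⌋ = 12; p/q = (12·14 + 13)/(12·1 + 1) = 181/13; p² − 194·q² = 32761 − 32786 = -25.
  k = 3: m = 12, d = 25, a = ⌊(13 + 12)/25⌋ = 1; p/q = (1·181 + 14)/(1·13 + 1) = 195/14; p² − 194·q² = 38025 − 38024 = 1.
  The first convergent with p² − 194·q² = 1 gives the fundamental solution (x₁, y₁) = (195, 14).
Step 2: Apply the recurrence (x_{n+1}, y_{n+1}) = (x₁x_n + 194y₁y_n, x₁y_n + y₁x_n) repeatedly.
  From (x_1, y_1) = (195, 14): x_2 = 195·195 + 194·14·14 = 76049; y_2 = 195·14 + 14·195 = 5460.
Step 3: Verify x_2² - 194·y_2² = 5783450401 - 5783450400 = 1 (should be 1). ✓

(x_1, y_1) = (195, 14); (x_2, y_2) = (76049, 5460).


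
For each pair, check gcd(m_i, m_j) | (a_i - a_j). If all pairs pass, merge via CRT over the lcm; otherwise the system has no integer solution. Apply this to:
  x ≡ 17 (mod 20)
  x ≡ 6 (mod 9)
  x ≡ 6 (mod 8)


Moduli 20, 9, 8 are not pairwise coprime, so CRT works modulo lcm(m_i) when all pairwise compatibility conditions hold.
Pairwise compatibility: gcd(m_i, m_j) must divide a_i - a_j for every pair.
Merge one congruence at a time:
  Start: x ≡ 17 (mod 20).
  Combine with x ≡ 6 (mod 9): gcd(20, 9) = 1; 6 - 17 = -11, which IS divisible by 1, so compatible.
    Write x = 17 + 20·t and substitute into x ≡ 6 (mod 9): 20·t ≡ 6 − 17 = -11 (mod 9).
    Reduce coefficients mod 9: 2·t ≡ 7 (mod 9).
    The inverse of 2 mod 9 is 5 (since 2·5 = 10 = 1·9 + 1), so t ≡ 5·7 = 35 ≡ 8 (mod 9).
    Then x = 17 + 20·8 = 177, valid modulo lcm(20, 9) = 180: x ≡ 177 (mod 180).
  Combine with x ≡ 6 (mod 8): gcd(180, 8) = 4, and 6 - 177 = -171 is NOT divisible by 4.
    ⇒ system is inconsistent (no integer solution).

No solution (the system is inconsistent).


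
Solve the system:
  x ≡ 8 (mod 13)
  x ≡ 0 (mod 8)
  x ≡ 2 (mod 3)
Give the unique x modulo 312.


Moduli 13, 8, 3 are pairwise coprime; by CRT there is a unique solution modulo M = 13 · 8 · 3 = 312.
Solve pairwise, accumulating the modulus:
  Start with x ≡ 8 (mod 13).
  Combine with x ≡ 0 (mod 8): since gcd(13, 8) = 1, we get a unique residue mod 104.
    Write x = 8 + 13·t and substitute into x ≡ 0 (mod 8): 13·t ≡ 0 − 8 = -8 (mod 8).
    Reduce coefficients mod 8: 5·t ≡ 0 (mod 8).
    The inverse of 5 mod 8 is 5 (since 5·5 = 25 = 3·8 + 1), so t ≡ 5·0 = 0 ≡ 0 (mod 8).
    Then x = 8 + 13·0 = 8, valid modulo lcm(13, 8) = 104: x ≡ 8 (mod 104).
  Combine with x ≡ 2 (mod 3): since gcd(104, 3) = 1, we get a unique residue mod 312.
    Write x = 8 + 104·t and substitute into x ≡ 2 (mod 3): 104·t ≡ 2 − 8 = -6 (mod 3).
    Reduce coefficients mod 3: 2·t ≡ 0 (mod 3).
    The inverse of 2 mod 3 is 2 (since 2·2 = 4 = 1·3 + 1), so t ≡ 2·0 = 0 ≡ 0 (mod 3).
    Then x = 8 + 104·0 = 8, valid modulo lcm(104, 3) = 312: x ≡ 8 (mod 312).
Verify: 8 mod 13 = 8 ✓, 8 mod 8 = 0 ✓, 8 mod 3 = 2 ✓.

x ≡ 8 (mod 312).


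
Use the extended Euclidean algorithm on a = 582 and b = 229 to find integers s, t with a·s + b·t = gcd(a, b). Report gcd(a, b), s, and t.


Euclidean algorithm on (582, 229) — divide until remainder is 0:
  582 = 2 · 229 + 124
  229 = 1 · 124 + 105
  124 = 1 · 105 + 19
  105 = 5 · 19 + 10
  19 = 1 · 10 + 9
  10 = 1 · 9 + 1
  9 = 9 · 1 + 0
gcd(582, 229) = 1.
Track Bezout coefficients alongside the remainders: start with r₀ = 582 = a·1 + b·0 (s = 1, t = 0) and r₁ = 229 = a·0 + b·1 (s = 0, t = 1); each new remainder r_{k+1} = r_{k-1} − q_k·r_k inherits s_{k+1} = s_{k-1} − q_k·s_k, t_{k+1} = t_{k-1} − q_k·t_k, so r_k = a·s_k + b·t_k at every step:
  q = 2: r = 124, s = 1 − 2·0 = 1, t = 0 − 2·1 = -2  (check: 582·1 + 229·(-2) = 124)
  q = 1: r = 105, s = 0 − 1·1 = -1, t = 1 − 1·(-2) = 3  (check: 582·(-1) + 229·3 = 105)
  q = 1: r = 19, s = 1 − 1·(-1) = 2, t = -2 − 1·3 = -5  (check: 582·2 + 229·(-5) = 19)
  q = 5: r = 10, s = -1 − 5·2 = -11, t = 3 − 5·(-5) = 28  (check: 582·(-11) + 229·28 = 10)
  q = 1: r = 9, s = 2 − 1·(-11) = 13, t = -5 − 1·28 = -33  (check: 582·13 + 229·(-33) = 9)
  q = 1: r = 1, s = -11 − 1·13 = -24, t = 28 − 1·(-33) = 61  (check: 582·(-24) + 229·61 = 1)
The row with r = 1 (the gcd) gives the Bezout coefficients s = -24, t = 61.
Result: 582 · (-24) + 229 · (61) = 1.

gcd(582, 229) = 1; s = -24, t = 61 (check: 582·(-24) + 229·61 = 1).


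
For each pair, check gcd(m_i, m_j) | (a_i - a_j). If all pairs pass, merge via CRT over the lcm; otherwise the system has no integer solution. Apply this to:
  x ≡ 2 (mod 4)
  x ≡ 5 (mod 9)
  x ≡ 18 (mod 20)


Moduli 4, 9, 20 are not pairwise coprime, so CRT works modulo lcm(m_i) when all pairwise compatibility conditions hold.
Pairwise compatibility: gcd(m_i, m_j) must divide a_i - a_j for every pair.
Merge one congruence at a time:
  Start: x ≡ 2 (mod 4).
  Combine with x ≡ 5 (mod 9): gcd(4, 9) = 1; 5 - 2 = 3, which IS divisible by 1, so compatible.
    Write x = 2 + 4·t and substitute into x ≡ 5 (mod 9): 4·t ≡ 5 − 2 = 3 (mod 9).
    The inverse of 4 mod 9 is 7 (since 4·7 = 28 = 3·9 + 1), so t ≡ 7·3 = 21 ≡ 3 (mod 9).
    Then x = 2 + 4·3 = 14, valid modulo lcm(4, 9) = 36: x ≡ 14 (mod 36).
  Combine with x ≡ 18 (mod 20): gcd(36, 20) = 4; 18 - 14 = 4, which IS divisible by 4, so compatible.
    Write x = 14 + 36·t and substitute into x ≡ 18 (mod 20): 36·t ≡ 18 − 14 = 4 (mod 20).
    Divide the congruence (and modulus) by g = 4: 9·t ≡ 1 (mod 5).
    Reduce coefficients mod 5: 4·t ≡ 1 (mod 5).
    The inverse of 4 mod 5 is 4 (since 4·4 = 16 = 3·5 + 1), so t ≡ 4·1 = 4 ≡ 4 (mod 5).
    Then x = 14 + 36·4 = 158, valid modulo lcm(36, 20) = 180: x ≡ 158 (mod 180).
Verify: 158 mod 4 = 2, 158 mod 9 = 5, 158 mod 20 = 18.

x ≡ 158 (mod 180).


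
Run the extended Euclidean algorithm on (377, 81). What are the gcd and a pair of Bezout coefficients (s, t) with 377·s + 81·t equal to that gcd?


Euclidean algorithm on (377, 81) — divide until remainder is 0:
  377 = 4 · 81 + 53
  81 = 1 · 53 + 28
  53 = 1 · 28 + 25
  28 = 1 · 25 + 3
  25 = 8 · 3 + 1
  3 = 3 · 1 + 0
gcd(377, 81) = 1.
Track Bezout coefficients alongside the remainders: start with r₀ = 377 = a·1 + b·0 (s = 1, t = 0) and r₁ = 81 = a·0 + b·1 (s = 0, t = 1); each new remainder r_{k+1} = r_{k-1} − q_k·r_k inherits s_{k+1} = s_{k-1} − q_k·s_k, t_{k+1} = t_{k-1} − q_k·t_k, so r_k = a·s_k + b·t_k at every step:
  q = 4: r = 53, s = 1 − 4·0 = 1, t = 0 − 4·1 = -4  (check: 377·1 + 81·(-4) = 53)
  q = 1: r = 28, s = 0 − 1·1 = -1, t = 1 − 1·(-4) = 5  (check: 377·(-1) + 81·5 = 28)
  q = 1: r = 25, s = 1 − 1·(-1) = 2, t = -4 − 1·5 = -9  (check: 377·2 + 81·(-9) = 25)
  q = 1: r = 3, s = -1 − 1·2 = -3, t = 5 − 1·(-9) = 14  (check: 377·(-3) + 81·14 = 3)
  q = 8: r = 1, s = 2 − 8·(-3) = 26, t = -9 − 8·14 = -121  (check: 377·26 + 81·(-121) = 1)
The row with r = 1 (the gcd) gives the Bezout coefficients s = 26, t = -121.
Result: 377 · (26) + 81 · (-121) = 1.

gcd(377, 81) = 1; s = 26, t = -121 (check: 377·26 + 81·(-121) = 1).


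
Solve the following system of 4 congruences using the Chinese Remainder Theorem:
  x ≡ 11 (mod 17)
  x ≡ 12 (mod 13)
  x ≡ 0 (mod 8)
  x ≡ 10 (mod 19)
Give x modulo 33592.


Product of moduli M = 17 · 13 · 8 · 19 = 33592.
Merge one congruence at a time:
  Start: x ≡ 11 (mod 17).
  Combine with x ≡ 12 (mod 13); new modulus lcm = 221.
    Write x = 11 + 17·t and substitute into x ≡ 12 (mod 13): 17·t ≡ 12 − 11 = 1 (mod 13).
    Reduce coefficients mod 13: 4·t ≡ 1 (mod 13).
    The inverse of 4 mod 13 is 10 (since 4·10 = 40 = 3·13 + 1), so t ≡ 10·1 = 10 ≡ 10 (mod 13).
    Then x = 11 + 17·10 = 181, valid modulo lcm(17, 13) = 221: x ≡ 181 (mod 221).
  Combine with x ≡ 0 (mod 8); new modulus lcm = 1768.
    Write x = 181 + 221·t and substitute into x ≡ 0 (mod 8): 221·t ≡ 0 − 181 = -181 (mod 8).
    Reduce coefficients mod 8: 5·t ≡ 3 (mod 8).
    The inverse of 5 mod 8 is 5 (since 5·5 = 25 = 3·8 + 1), so t ≡ 5·3 = 15 ≡ 7 (mod 8).
    Then x = 181 + 221·7 = 1728, valid modulo lcm(221, 8) = 1768: x ≡ 1728 (mod 1768).
  Combine with x ≡ 10 (mod 19); new modulus lcm = 33592.
    Write x = 1728 + 1768·t and substitute into x ≡ 10 (mod 19): 1768·t ≡ 10 − 1728 = -1718 (mod 19).
    Reduce coefficients mod 19: 1·t ≡ 11 (mod 19).
    So t ≡ 11 (mod 19).
    Then x = 1728 + 1768·11 = 21176, valid modulo lcm(1768, 19) = 33592: x ≡ 21176 (mod 33592).
Verify against each original: 21176 mod 17 = 11, 21176 mod 13 = 12, 21176 mod 8 = 0, 21176 mod 19 = 10.

x ≡ 21176 (mod 33592).


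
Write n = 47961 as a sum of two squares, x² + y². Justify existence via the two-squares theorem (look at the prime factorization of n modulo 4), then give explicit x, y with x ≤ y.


Step 1: Factor n = 47961 = 3^2 · 73^2.
Step 2: Check the mod-4 condition on each prime factor: 3 ≡ 3 (mod 4), exponent 2 (must be even); 73 ≡ 1 (mod 4), exponent 2.
All primes ≡ 3 (mod 4) appear to even exponent (or don't appear), so by the two-squares theorem n IS expressible as a sum of two squares.
Step 3: Build a representation. Group n = k² · m with k = 3 and m = 73 · 73 = 5329 (a product of primes ≡ 1 (mod 4)); a representation of m scales to one of n via (k·x)² + (k·y)² = k²(x² + y²). Each prime p ≡ 1 (mod 4) is itself a sum of two squares; find a² by testing p − a² for a perfect square:
  73: 73 − 1² = 72, 73 − 2² = 69, 73 − 3² = 64 = 8² ⇒ 73 = 3² + 8².
  Combine using the Brahmagupta–Fibonacci identity (a² + b²)(c² + d²) = (ac − bd)² + (ad + bc)² = (ac + bd)² + (ad − bc)²:
  73 · 73 = 5329: from (3² + 8²)(3² + 8²), take (3·3 − 8·8, 3·8 + 8·3) = (9 − 64, 24 + 24) = (-55, 48); dropping signs (only squares matter) gives (55, 48); check 55² + 48² = 3025 + 2304 = 5329 ✓.
  Scale by k = 3: (3·55, 3·48) = (165, 144).
Step 4: Order so x ≤ y and verify: 144² + 165² = 20736 + 27225 = 47961 = n. ✓

n = 47961 = 144² + 165² (one valid representation with x ≤ y).


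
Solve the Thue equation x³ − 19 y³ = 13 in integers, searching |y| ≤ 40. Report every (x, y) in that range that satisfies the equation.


The equation is x³ - 19y³ = 13. For fixed y, x³ = 19·y³ + 13, so a solution requires the RHS to be a perfect cube.
Strategy: iterate y from -40 to 40, compute RHS = 19·y³ + 13, and check whether it is a (positive or negative) perfect cube.
Check small values of y:
  y = 0: RHS = 13 is not a perfect cube.
  y = 1: RHS = 32 is not a perfect cube.
  y = -1: RHS = -6 is not a perfect cube.
  y = 2: RHS = 165 is not a perfect cube.
  y = -2: RHS = -139 is not a perfect cube.
  y = 3: RHS = 526 is not a perfect cube.
  y = -3: RHS = -500 is not a perfect cube.
Continuing the search up to |y| = 40 finds no solutions either.
No (x, y) in the scanned range satisfies the equation.

No integer solutions with |y| ≤ 40.


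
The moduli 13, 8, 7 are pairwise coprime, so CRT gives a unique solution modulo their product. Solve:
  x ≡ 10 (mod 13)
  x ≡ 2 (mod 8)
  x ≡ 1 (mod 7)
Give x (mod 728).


Moduli 13, 8, 7 are pairwise coprime; by CRT there is a unique solution modulo M = 13 · 8 · 7 = 728.
Solve pairwise, accumulating the modulus:
  Start with x ≡ 10 (mod 13).
  Combine with x ≡ 2 (mod 8): since gcd(13, 8) = 1, we get a unique residue mod 104.
    Write x = 10 + 13·t and substitute into x ≡ 2 (mod 8): 13·t ≡ 2 − 10 = -8 (mod 8).
    Reduce coefficients mod 8: 5·t ≡ 0 (mod 8).
    The inverse of 5 mod 8 is 5 (since 5·5 = 25 = 3·8 + 1), so t ≡ 5·0 = 0 ≡ 0 (mod 8).
    Then x = 10 + 13·0 = 10, valid modulo lcm(13, 8) = 104: x ≡ 10 (mod 104).
  Combine with x ≡ 1 (mod 7): since gcd(104, 7) = 1, we get a unique residue mod 728.
    Write x = 10 + 104·t and substitute into x ≡ 1 (mod 7): 104·t ≡ 1 − 10 = -9 (mod 7).
    Reduce coefficients mod 7: 6·t ≡ 5 (mod 7).
    The inverse of 6 mod 7 is 6 (since 6·6 = 36 = 5·7 + 1), so t ≡ 6·5 = 30 ≡ 2 (mod 7).
    Then x = 10 + 104·2 = 218, valid modulo lcm(104, 7) = 728: x ≡ 218 (mod 728).
Verify: 218 mod 13 = 10 ✓, 218 mod 8 = 2 ✓, 218 mod 7 = 1 ✓.

x ≡ 218 (mod 728).


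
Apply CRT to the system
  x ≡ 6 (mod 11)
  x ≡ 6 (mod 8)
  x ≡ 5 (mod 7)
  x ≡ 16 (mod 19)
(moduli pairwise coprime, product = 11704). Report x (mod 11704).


Product of moduli M = 11 · 8 · 7 · 19 = 11704.
Merge one congruence at a time:
  Start: x ≡ 6 (mod 11).
  Combine with x ≡ 6 (mod 8); new modulus lcm = 88.
    Write x = 6 + 11·t and substitute into x ≡ 6 (mod 8): 11·t ≡ 6 − 6 = 0 (mod 8).
    Reduce coefficients mod 8: 3·t ≡ 0 (mod 8).
    The inverse of 3 mod 8 is 3 (since 3·3 = 9 = 1·8 + 1), so t ≡ 3·0 = 0 ≡ 0 (mod 8).
    Then x = 6 + 11·0 = 6, valid modulo lcm(11, 8) = 88: x ≡ 6 (mod 88).
  Combine with x ≡ 5 (mod 7); new modulus lcm = 616.
    Write x = 6 + 88·t and substitute into x ≡ 5 (mod 7): 88·t ≡ 5 − 6 = -1 (mod 7).
    Reduce coefficients mod 7: 4·t ≡ 6 (mod 7).
    The inverse of 4 mod 7 is 2 (since 4·2 = 8 = 1·7 + 1), so t ≡ 2·6 = 12 ≡ 5 (mod 7).
    Then x = 6 + 88·5 = 446, valid modulo lcm(88, 7) = 616: x ≡ 446 (mod 616).
  Combine with x ≡ 16 (mod 19); new modulus lcm = 11704.
    Write x = 446 + 616·t and substitute into x ≡ 16 (mod 19): 616·t ≡ 16 − 446 = -430 (mod 19).
    Reduce coefficients mod 19: 8·t ≡ 7 (mod 19).
    The inverse of 8 mod 19 is 12 (since 8·12 = 96 = 5·19 + 1), so t ≡ 12·7 = 84 ≡ 8 (mod 19).
    Then x = 446 + 616·8 = 5374, valid modulo lcm(616, 19) = 11704: x ≡ 5374 (mod 11704).
Verify against each original: 5374 mod 11 = 6, 5374 mod 8 = 6, 5374 mod 7 = 5, 5374 mod 19 = 16.

x ≡ 5374 (mod 11704).


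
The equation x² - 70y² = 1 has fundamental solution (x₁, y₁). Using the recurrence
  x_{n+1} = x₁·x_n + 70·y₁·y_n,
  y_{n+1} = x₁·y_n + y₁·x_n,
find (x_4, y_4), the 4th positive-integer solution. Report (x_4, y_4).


Step 1: Find the fundamental solution (x₁, y₁) of x² - 70y² = 1.
  Expand √70 as a continued fraction. a₀ = ⌊√70⌋ = 8; iterate m_{k+1} = d_k·a_k − m_k, d_{k+1} = (70 − m_{k+1}²)/d_k, a_{k+1} = ⌊(a₀ + m_{k+1})/d_{k+1}⌋ (starting m₀ = 0, d₀ = 1), with convergents p_k = a_k·p_{k-1} + p_{k-2}, q_k = a_k·q_{k-1} + q_{k-2} (p₋₁ = 1, q₋₁ = 0):
  k = 0: a₀ = 8; p₀/q₀ = 8/1; p₀² − 70·q₀² = 64 − 70 = -6.
  k = 1: m = 8, d = 6, a = ⌊(8 + 8)/6⌋ = 2; p/q = (2·8 + 1)/(2·1 + 0) = 17/2; p² − 70·q² = 289 − 280 = 9.
  k = 2: m = 4, d = 9, a = ⌊(8 + 4)/9⌋ = 1; p/q = (1·17 + 8)/(1·2 + 1) = 25/3; p² − 70·q² = 625 − 630 = -5.
  k = 3: m = 5, d = 5, a = ⌊(8 + 5)/5⌋ = 2; p/q = (2·25 + 17)/(2·3 + 2) = 67/8; p² − 70·q² = 4489 − 4480 = 9.
  k = 4: m = 5, d = 9, a = ⌊(8 + 5)/9⌋ = 1; p/q = (1·67 + 25)/(1·8 + 3) = 92/11; p² − 70·q² = 8464 − 8470 = -6.
  k = 5: m = 4, d = 6, a = ⌊(8 + 4)/6⌋ = 2; p/q = (2·92 + 67)/(2·11 + 8) = 251/30; p² − 70·q² = 63001 − 63000 = 1.
  The first convergent with p² − 70·q² = 1 gives the fundamental solution (x₁, y₁) = (251, 30).
Step 2: Apply the recurrence (x_{n+1}, y_{n+1}) = (x₁x_n + 70y₁y_n, x₁y_n + y₁x_n) repeatedly.
  From (x_1, y_1) = (251, 30): x_2 = 251·251 + 70·30·30 = 126001; y_2 = 251·30 + 30·251 = 15060.
  From (x_2, y_2) = (126001, 15060): x_3 = 251·126001 + 70·30·15060 = 63252251; y_3 = 251·15060 + 30·126001 = 7560090.
  From (x_3, y_3) = (63252251, 7560090): x_4 = 251·63252251 + 70·30·7560090 = 31752504001; y_4 = 251·7560090 + 30·63252251 = 3795150120.
Step 3: Verify x_4² - 70·y_4² = 1008221510333521008001 - 1008221510333521008000 = 1 (should be 1). ✓

(x_1, y_1) = (251, 30); (x_4, y_4) = (31752504001, 3795150120).


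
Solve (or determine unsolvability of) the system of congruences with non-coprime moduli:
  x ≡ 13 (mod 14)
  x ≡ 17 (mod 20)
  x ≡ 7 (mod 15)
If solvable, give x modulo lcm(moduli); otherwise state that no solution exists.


Moduli 14, 20, 15 are not pairwise coprime, so CRT works modulo lcm(m_i) when all pairwise compatibility conditions hold.
Pairwise compatibility: gcd(m_i, m_j) must divide a_i - a_j for every pair.
Merge one congruence at a time:
  Start: x ≡ 13 (mod 14).
  Combine with x ≡ 17 (mod 20): gcd(14, 20) = 2; 17 - 13 = 4, which IS divisible by 2, so compatible.
    Write x = 13 + 14·t and substitute into x ≡ 17 (mod 20): 14·t ≡ 17 − 13 = 4 (mod 20).
    Divide the congruence (and modulus) by g = 2: 7·t ≡ 2 (mod 10).
    The inverse of 7 mod 10 is 3 (since 7·3 = 21 = 2·10 + 1), so t ≡ 3·2 = 6 ≡ 6 (mod 10).
    Then x = 13 + 14·6 = 97, valid modulo lcm(14, 20) = 140: x ≡ 97 (mod 140).
  Combine with x ≡ 7 (mod 15): gcd(140, 15) = 5; 7 - 97 = -90, which IS divisible by 5, so compatible.
    Write x = 97 + 140·t and substitute into x ≡ 7 (mod 15): 140·t ≡ 7 − 97 = -90 (mod 15).
    Divide the congruence (and modulus) by g = 5: 28·t ≡ -18 (mod 3).
    Reduce coefficients mod 3: 1·t ≡ 0 (mod 3).
    So t ≡ 0 (mod 3).
    Then x = 97 + 140·0 = 97, valid modulo lcm(140, 15) = 420: x ≡ 97 (mod 420).
Verify: 97 mod 14 = 13, 97 mod 20 = 17, 97 mod 15 = 7.

x ≡ 97 (mod 420).


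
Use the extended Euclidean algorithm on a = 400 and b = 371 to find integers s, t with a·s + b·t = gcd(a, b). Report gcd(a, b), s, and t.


Euclidean algorithm on (400, 371) — divide until remainder is 0:
  400 = 1 · 371 + 29
  371 = 12 · 29 + 23
  29 = 1 · 23 + 6
  23 = 3 · 6 + 5
  6 = 1 · 5 + 1
  5 = 5 · 1 + 0
gcd(400, 371) = 1.
Track Bezout coefficients alongside the remainders: start with r₀ = 400 = a·1 + b·0 (s = 1, t = 0) and r₁ = 371 = a·0 + b·1 (s = 0, t = 1); each new remainder r_{k+1} = r_{k-1} − q_k·r_k inherits s_{k+1} = s_{k-1} − q_k·s_k, t_{k+1} = t_{k-1} − q_k·t_k, so r_k = a·s_k + b·t_k at every step:
  q = 1: r = 29, s = 1 − 1·0 = 1, t = 0 − 1·1 = -1  (check: 400·1 + 371·(-1) = 29)
  q = 12: r = 23, s = 0 − 12·1 = -12, t = 1 − 12·(-1) = 13  (check: 400·(-12) + 371·13 = 23)
  q = 1: r = 6, s = 1 − 1·(-12) = 13, t = -1 − 1·13 = -14  (check: 400·13 + 371·(-14) = 6)
  q = 3: r = 5, s = -12 − 3·13 = -51, t = 13 − 3·(-14) = 55  (check: 400·(-51) + 371·55 = 5)
  q = 1: r = 1, s = 13 − 1·(-51) = 64, t = -14 − 1·55 = -69  (check: 400·64 + 371·(-69) = 1)
The row with r = 1 (the gcd) gives the Bezout coefficients s = 64, t = -69.
Result: 400 · (64) + 371 · (-69) = 1.

gcd(400, 371) = 1; s = 64, t = -69 (check: 400·64 + 371·(-69) = 1).


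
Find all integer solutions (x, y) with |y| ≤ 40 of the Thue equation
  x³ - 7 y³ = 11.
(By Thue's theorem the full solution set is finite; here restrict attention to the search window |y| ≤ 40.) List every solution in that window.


The equation is x³ - 7y³ = 11. For fixed y, x³ = 7·y³ + 11, so a solution requires the RHS to be a perfect cube.
Strategy: iterate y from -40 to 40, compute RHS = 7·y³ + 11, and check whether it is a (positive or negative) perfect cube.
Check small values of y:
  y = 0: RHS = 11 is not a perfect cube.
  y = 1: RHS = 18 is not a perfect cube.
  y = -1: RHS = 4 is not a perfect cube.
  y = 2: RHS = 67 is not a perfect cube.
  y = -2: RHS = -45 is not a perfect cube.
  y = 3: RHS = 200 is not a perfect cube.
  y = -3: RHS = -178 is not a perfect cube.
Continuing the search up to |y| = 40 finds no solutions either.
No (x, y) in the scanned range satisfies the equation.

No integer solutions with |y| ≤ 40.


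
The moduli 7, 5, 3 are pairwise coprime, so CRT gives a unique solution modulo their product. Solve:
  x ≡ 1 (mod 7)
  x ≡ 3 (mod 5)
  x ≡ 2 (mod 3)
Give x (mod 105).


Moduli 7, 5, 3 are pairwise coprime; by CRT there is a unique solution modulo M = 7 · 5 · 3 = 105.
Solve pairwise, accumulating the modulus:
  Start with x ≡ 1 (mod 7).
  Combine with x ≡ 3 (mod 5): since gcd(7, 5) = 1, we get a unique residue mod 35.
    Write x = 1 + 7·t and substitute into x ≡ 3 (mod 5): 7·t ≡ 3 − 1 = 2 (mod 5).
    Reduce coefficients mod 5: 2·t ≡ 2 (mod 5).
    The inverse of 2 mod 5 is 3 (since 2·3 = 6 = 1·5 + 1), so t ≡ 3·2 = 6 ≡ 1 (mod 5).
    Then x = 1 + 7·1 = 8, valid modulo lcm(7, 5) = 35: x ≡ 8 (mod 35).
  Combine with x ≡ 2 (mod 3): since gcd(35, 3) = 1, we get a unique residue mod 105.
    Write x = 8 + 35·t and substitute into x ≡ 2 (mod 3): 35·t ≡ 2 − 8 = -6 (mod 3).
    Reduce coefficients mod 3: 2·t ≡ 0 (mod 3).
    The inverse of 2 mod 3 is 2 (since 2·2 = 4 = 1·3 + 1), so t ≡ 2·0 = 0 ≡ 0 (mod 3).
    Then x = 8 + 35·0 = 8, valid modulo lcm(35, 3) = 105: x ≡ 8 (mod 105).
Verify: 8 mod 7 = 1 ✓, 8 mod 5 = 3 ✓, 8 mod 3 = 2 ✓.

x ≡ 8 (mod 105).


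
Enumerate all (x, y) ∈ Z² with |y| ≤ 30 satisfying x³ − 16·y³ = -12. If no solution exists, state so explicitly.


The equation is x³ - 16y³ = -12. For fixed y, x³ = 16·y³ − 12, so a solution requires the RHS to be a perfect cube.
Strategy: iterate y from -30 to 30, compute RHS = 16·y³ − 12, and check whether it is a (positive or negative) perfect cube.
Check small values of y:
  y = 0: RHS = -12 is not a perfect cube.
  y = 1: RHS = 4 is not a perfect cube.
  y = -1: RHS = -28 is not a perfect cube.
  y = 2: RHS = 116 is not a perfect cube.
  y = -2: RHS = -140 is not a perfect cube.
  y = 3: RHS = 420 is not a perfect cube.
  y = -3: RHS = -444 is not a perfect cube.
Continuing the search up to |y| = 30 finds no solutions either.
No (x, y) in the scanned range satisfies the equation.

No integer solutions with |y| ≤ 30.


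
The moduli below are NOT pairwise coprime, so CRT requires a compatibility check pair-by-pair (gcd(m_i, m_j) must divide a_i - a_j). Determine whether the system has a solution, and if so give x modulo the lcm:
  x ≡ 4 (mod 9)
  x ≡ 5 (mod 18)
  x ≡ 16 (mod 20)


Moduli 9, 18, 20 are not pairwise coprime, so CRT works modulo lcm(m_i) when all pairwise compatibility conditions hold.
Pairwise compatibility: gcd(m_i, m_j) must divide a_i - a_j for every pair.
Merge one congruence at a time:
  Start: x ≡ 4 (mod 9).
  Combine with x ≡ 5 (mod 18): gcd(9, 18) = 9, and 5 - 4 = 1 is NOT divisible by 9.
    ⇒ system is inconsistent (no integer solution).

No solution (the system is inconsistent).


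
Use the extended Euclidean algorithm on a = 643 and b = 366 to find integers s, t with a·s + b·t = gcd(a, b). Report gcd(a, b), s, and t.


Euclidean algorithm on (643, 366) — divide until remainder is 0:
  643 = 1 · 366 + 277
  366 = 1 · 277 + 89
  277 = 3 · 89 + 10
  89 = 8 · 10 + 9
  10 = 1 · 9 + 1
  9 = 9 · 1 + 0
gcd(643, 366) = 1.
Track Bezout coefficients alongside the remainders: start with r₀ = 643 = a·1 + b·0 (s = 1, t = 0) and r₁ = 366 = a·0 + b·1 (s = 0, t = 1); each new remainder r_{k+1} = r_{k-1} − q_k·r_k inherits s_{k+1} = s_{k-1} − q_k·s_k, t_{k+1} = t_{k-1} − q_k·t_k, so r_k = a·s_k + b·t_k at every step:
  q = 1: r = 277, s = 1 − 1·0 = 1, t = 0 − 1·1 = -1  (check: 643·1 + 366·(-1) = 277)
  q = 1: r = 89, s = 0 − 1·1 = -1, t = 1 − 1·(-1) = 2  (check: 643·(-1) + 366·2 = 89)
  q = 3: r = 10, s = 1 − 3·(-1) = 4, t = -1 − 3·2 = -7  (check: 643·4 + 366·(-7) = 10)
  q = 8: r = 9, s = -1 − 8·4 = -33, t = 2 − 8·(-7) = 58  (check: 643·(-33) + 366·58 = 9)
  q = 1: r = 1, s = 4 − 1·(-33) = 37, t = -7 − 1·58 = -65  (check: 643·37 + 366·(-65) = 1)
The row with r = 1 (the gcd) gives the Bezout coefficients s = 37, t = -65.
Result: 643 · (37) + 366 · (-65) = 1.

gcd(643, 366) = 1; s = 37, t = -65 (check: 643·37 + 366·(-65) = 1).


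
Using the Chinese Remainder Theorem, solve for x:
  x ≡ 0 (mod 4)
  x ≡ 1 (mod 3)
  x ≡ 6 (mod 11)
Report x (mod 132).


Moduli 4, 3, 11 are pairwise coprime; by CRT there is a unique solution modulo M = 4 · 3 · 11 = 132.
Solve pairwise, accumulating the modulus:
  Start with x ≡ 0 (mod 4).
  Combine with x ≡ 1 (mod 3): since gcd(4, 3) = 1, we get a unique residue mod 12.
    Write x = 0 + 4·t and substitute into x ≡ 1 (mod 3): 4·t ≡ 1 − 0 = 1 (mod 3).
    Reduce coefficients mod 3: 1·t ≡ 1 (mod 3).
    So t ≡ 1 (mod 3).
    Then x = 0 + 4·1 = 4, valid modulo lcm(4, 3) = 12: x ≡ 4 (mod 12).
  Combine with x ≡ 6 (mod 11): since gcd(12, 11) = 1, we get a unique residue mod 132.
    Write x = 4 + 12·t and substitute into x ≡ 6 (mod 11): 12·t ≡ 6 − 4 = 2 (mod 11).
    Reduce coefficients mod 11: 1·t ≡ 2 (mod 11).
    So t ≡ 2 (mod 11).
    Then x = 4 + 12·2 = 28, valid modulo lcm(12, 11) = 132: x ≡ 28 (mod 132).
Verify: 28 mod 4 = 0 ✓, 28 mod 3 = 1 ✓, 28 mod 11 = 6 ✓.

x ≡ 28 (mod 132).


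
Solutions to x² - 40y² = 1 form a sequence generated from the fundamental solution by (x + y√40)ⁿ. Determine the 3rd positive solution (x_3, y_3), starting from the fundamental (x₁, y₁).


Step 1: Find the fundamental solution (x₁, y₁) of x² - 40y² = 1.
  Expand √40 as a continued fraction. a₀ = ⌊√40⌋ = 6; iterate m_{k+1} = d_k·a_k − m_k, d_{k+1} = (40 − m_{k+1}²)/d_k, a_{k+1} = ⌊(a₀ + m_{k+1})/d_{k+1}⌋ (starting m₀ = 0, d₀ = 1), with convergents p_k = a_k·p_{k-1} + p_{k-2}, q_k = a_k·q_{k-1} + q_{k-2} (p₋₁ = 1, q₋₁ = 0):
  k = 0: a₀ = 6; p₀/q₀ = 6/1; p₀² − 40·q₀² = 36 − 40 = -4.
  k = 1: m = 6, d = 4, a = ⌊(6 + 6)/4⌋ = 3; p/q = (3·6 + 1)/(3·1 + 0) = 19/3; p² − 40·q² = 361 − 360 = 1.
  The first convergent with p² − 40·q² = 1 gives the fundamental solution (x₁, y₁) = (19, 3).
Step 2: Apply the recurrence (x_{n+1}, y_{n+1}) = (x₁x_n + 40y₁y_n, x₁y_n + y₁x_n) repeatedly.
  From (x_1, y_1) = (19, 3): x_2 = 19·19 + 40·3·3 = 721; y_2 = 19·3 + 3·19 = 114.
  From (x_2, y_2) = (721, 114): x_3 = 19·721 + 40·3·114 = 27379; y_3 = 19·114 + 3·721 = 4329.
Step 3: Verify x_3² - 40·y_3² = 749609641 - 749609640 = 1 (should be 1). ✓

(x_1, y_1) = (19, 3); (x_3, y_3) = (27379, 4329).


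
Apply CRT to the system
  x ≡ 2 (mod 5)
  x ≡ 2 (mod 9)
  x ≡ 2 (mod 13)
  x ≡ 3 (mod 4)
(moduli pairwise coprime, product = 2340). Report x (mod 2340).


Product of moduli M = 5 · 9 · 13 · 4 = 2340.
Merge one congruence at a time:
  Start: x ≡ 2 (mod 5).
  Combine with x ≡ 2 (mod 9); new modulus lcm = 45.
    Write x = 2 + 5·t and substitute into x ≡ 2 (mod 9): 5·t ≡ 2 − 2 = 0 (mod 9).
    The inverse of 5 mod 9 is 2 (since 5·2 = 10 = 1·9 + 1), so t ≡ 2·0 = 0 ≡ 0 (mod 9).
    Then x = 2 + 5·0 = 2, valid modulo lcm(5, 9) = 45: x ≡ 2 (mod 45).
  Combine with x ≡ 2 (mod 13); new modulus lcm = 585.
    Write x = 2 + 45·t and substitute into x ≡ 2 (mod 13): 45·t ≡ 2 − 2 = 0 (mod 13).
    Reduce coefficients mod 13: 6·t ≡ 0 (mod 13).
    The inverse of 6 mod 13 is 11 (since 6·11 = 66 = 5·13 + 1), so t ≡ 11·0 = 0 ≡ 0 (mod 13).
    Then x = 2 + 45·0 = 2, valid modulo lcm(45, 13) = 585: x ≡ 2 (mod 585).
  Combine with x ≡ 3 (mod 4); new modulus lcm = 2340.
    Write x = 2 + 585·t and substitute into x ≡ 3 (mod 4): 585·t ≡ 3 − 2 = 1 (mod 4).
    Reduce coefficients mod 4: 1·t ≡ 1 (mod 4).
    So t ≡ 1 (mod 4).
    Then x = 2 + 585·1 = 587, valid modulo lcm(585, 4) = 2340: x ≡ 587 (mod 2340).
Verify against each original: 587 mod 5 = 2, 587 mod 9 = 2, 587 mod 13 = 2, 587 mod 4 = 3.

x ≡ 587 (mod 2340).


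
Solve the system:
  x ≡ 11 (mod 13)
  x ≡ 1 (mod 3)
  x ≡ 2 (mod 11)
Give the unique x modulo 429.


Moduli 13, 3, 11 are pairwise coprime; by CRT there is a unique solution modulo M = 13 · 3 · 11 = 429.
Solve pairwise, accumulating the modulus:
  Start with x ≡ 11 (mod 13).
  Combine with x ≡ 1 (mod 3): since gcd(13, 3) = 1, we get a unique residue mod 39.
    Write x = 11 + 13·t and substitute into x ≡ 1 (mod 3): 13·t ≡ 1 − 11 = -10 (mod 3).
    Reduce coefficients mod 3: 1·t ≡ 2 (mod 3).
    So t ≡ 2 (mod 3).
    Then x = 11 + 13·2 = 37, valid modulo lcm(13, 3) = 39: x ≡ 37 (mod 39).
  Combine with x ≡ 2 (mod 11): since gcd(39, 11) = 1, we get a unique residue mod 429.
    Write x = 37 + 39·t and substitute into x ≡ 2 (mod 11): 39·t ≡ 2 − 37 = -35 (mod 11).
    Reduce coefficients mod 11: 6·t ≡ 9 (mod 11).
    The inverse of 6 mod 11 is 2 (since 6·2 = 12 = 1·11 + 1), so t ≡ 2·9 = 18 ≡ 7 (mod 11).
    Then x = 37 + 39·7 = 310, valid modulo lcm(39, 11) = 429: x ≡ 310 (mod 429).
Verify: 310 mod 13 = 11 ✓, 310 mod 3 = 1 ✓, 310 mod 11 = 2 ✓.

x ≡ 310 (mod 429).


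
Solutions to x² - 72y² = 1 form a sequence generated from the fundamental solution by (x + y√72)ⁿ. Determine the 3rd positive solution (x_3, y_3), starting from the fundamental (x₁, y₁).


Step 1: Find the fundamental solution (x₁, y₁) of x² - 72y² = 1.
  Expand √72 as a continued fraction. a₀ = ⌊√72⌋ = 8; iterate m_{k+1} = d_k·a_k − m_k, d_{k+1} = (72 − m_{k+1}²)/d_k, a_{k+1} = ⌊(a₀ + m_{k+1})/d_{k+1}⌋ (starting m₀ = 0, d₀ = 1), with convergents p_k = a_k·p_{k-1} + p_{k-2}, q_k = a_k·q_{k-1} + q_{k-2} (p₋₁ = 1, q₋₁ = 0):
  k = 0: a₀ = 8; p₀/q₀ = 8/1; p₀² − 72·q₀² = 64 − 72 = -8.
  k = 1: m = 8, d = 8, a = ⌊(8 + 8)/8⌋ = 2; p/q = (2·8 + 1)/(2·1 + 0) = 17/2; p² − 72·q² = 289 − 288 = 1.
  The first convergent with p² − 72·q² = 1 gives the fundamental solution (x₁, y₁) = (17, 2).
Step 2: Apply the recurrence (x_{n+1}, y_{n+1}) = (x₁x_n + 72y₁y_n, x₁y_n + y₁x_n) repeatedly.
  From (x_1, y_1) = (17, 2): x_2 = 17·17 + 72·2·2 = 577; y_2 = 17·2 + 2·17 = 68.
  From (x_2, y_2) = (577, 68): x_3 = 17·577 + 72·2·68 = 19601; y_3 = 17·68 + 2·577 = 2310.
Step 3: Verify x_3² - 72·y_3² = 384199201 - 384199200 = 1 (should be 1). ✓

(x_1, y_1) = (17, 2); (x_3, y_3) = (19601, 2310).


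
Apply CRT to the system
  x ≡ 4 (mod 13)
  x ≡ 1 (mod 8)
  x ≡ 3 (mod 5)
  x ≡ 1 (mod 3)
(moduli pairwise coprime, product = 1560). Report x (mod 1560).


Product of moduli M = 13 · 8 · 5 · 3 = 1560.
Merge one congruence at a time:
  Start: x ≡ 4 (mod 13).
  Combine with x ≡ 1 (mod 8); new modulus lcm = 104.
    Write x = 4 + 13·t and substitute into x ≡ 1 (mod 8): 13·t ≡ 1 − 4 = -3 (mod 8).
    Reduce coefficients mod 8: 5·t ≡ 5 (mod 8).
    The inverse of 5 mod 8 is 5 (since 5·5 = 25 = 3·8 + 1), so t ≡ 5·5 = 25 ≡ 1 (mod 8).
    Then x = 4 + 13·1 = 17, valid modulo lcm(13, 8) = 104: x ≡ 17 (mod 104).
  Combine with x ≡ 3 (mod 5); new modulus lcm = 520.
    Write x = 17 + 104·t and substitute into x ≡ 3 (mod 5): 104·t ≡ 3 − 17 = -14 (mod 5).
    Reduce coefficients mod 5: 4·t ≡ 1 (mod 5).
    The inverse of 4 mod 5 is 4 (since 4·4 = 16 = 3·5 + 1), so t ≡ 4·1 = 4 ≡ 4 (mod 5).
    Then x = 17 + 104·4 = 433, valid modulo lcm(104, 5) = 520: x ≡ 433 (mod 520).
  Combine with x ≡ 1 (mod 3); new modulus lcm = 1560.
    Write x = 433 + 520·t and substitute into x ≡ 1 (mod 3): 520·t ≡ 1 − 433 = -432 (mod 3).
    Reduce coefficients mod 3: 1·t ≡ 0 (mod 3).
    So t ≡ 0 (mod 3).
    Then x = 433 + 520·0 = 433, valid modulo lcm(520, 3) = 1560: x ≡ 433 (mod 1560).
Verify against each original: 433 mod 13 = 4, 433 mod 8 = 1, 433 mod 5 = 3, 433 mod 3 = 1.

x ≡ 433 (mod 1560).


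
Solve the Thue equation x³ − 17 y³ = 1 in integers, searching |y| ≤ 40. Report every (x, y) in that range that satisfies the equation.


The equation is x³ - 17y³ = 1. For fixed y, x³ = 17·y³ + 1, so a solution requires the RHS to be a perfect cube.
Strategy: iterate y from -40 to 40, compute RHS = 17·y³ + 1, and check whether it is a (positive or negative) perfect cube.
Check small values of y:
  y = 0: RHS = 1 = (1)³ ⇒ x = 1 works.
  y = 1: RHS = 18 is not a perfect cube.
  y = -1: RHS = -16 is not a perfect cube.
  y = 2: RHS = 137 is not a perfect cube.
  y = -2: RHS = -135 is not a perfect cube.
  y = 3: RHS = 460 is not a perfect cube.
  y = -3: RHS = -458 is not a perfect cube.
Continuing, at y = 7: RHS = 5832 = (18)³ ⇒ x = 18 works.
Searching the remaining y in |y| ≤ 40 finds no further solutions.
Collected solutions: (1, 0), (18, 7).

Solutions (with |y| ≤ 40): (1, 0), (18, 7).


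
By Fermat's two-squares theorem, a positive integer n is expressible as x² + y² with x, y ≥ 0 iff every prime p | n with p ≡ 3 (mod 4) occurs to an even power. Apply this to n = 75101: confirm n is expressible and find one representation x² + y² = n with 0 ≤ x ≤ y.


Step 1: Factor n = 75101 = 13 · 53 · 109.
Step 2: Check the mod-4 condition on each prime factor: 13 ≡ 1 (mod 4), exponent 1; 53 ≡ 1 (mod 4), exponent 1; 109 ≡ 1 (mod 4), exponent 1.
All primes ≡ 3 (mod 4) appear to even exponent (or don't appear), so by the two-squares theorem n IS expressible as a sum of two squares.
Step 3: Build a representation. Here n = 13 · 53 · 109 is a product of primes ≡ 1 (mod 4). Each prime p ≡ 1 (mod 4) is itself a sum of two squares; find a² by testing p − a² for a perfect square:
  13: 13 − 1² = 12, 13 − 2² = 9 = 3² ⇒ 13 = 2² + 3².
  53: 53 − 1² = 52, 53 − 2² = 49 = 7² ⇒ 53 = 2² + 7².
  109: 109 − 1² = 108, 109 − 2² = 105, 109 − 3² = 100 = 10² ⇒ 109 = 3² + 10².
  Combine using the Brahmagupta–Fibonacci identity (a² + b²)(c² + d²) = (ac − bd)² + (ad + bc)² = (ac + bd)² + (ad − bc)²:
  13 · 53 = 689: from (2² + 3²)(2² + 7²), take (2·2 − 3·7, 2·7 + 3·2) = (4 − 21, 14 + 6) = (-17, 20); dropping signs (only squares matter) gives (17, 20); check 17² + 20² = 289 + 400 = 689 ✓.
  689 · 109 = 75101: from (17² + 20²)(3² + 10²), take (17·3 − 20·10, 17·10 + 20·3) = (51 − 200, 170 + 60) = (-149, 230); dropping signs (only squares matter) gives (149, 230); check 149² + 230² = 22201 + 52900 = 75101 ✓.
Step 4: Order so x ≤ y and verify: 149² + 230² = 22201 + 52900 = 75101 = n. ✓

n = 75101 = 149² + 230² (one valid representation with x ≤ y).


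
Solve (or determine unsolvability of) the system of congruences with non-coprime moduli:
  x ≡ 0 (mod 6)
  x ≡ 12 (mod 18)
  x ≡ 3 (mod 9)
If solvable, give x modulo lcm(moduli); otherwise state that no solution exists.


Moduli 6, 18, 9 are not pairwise coprime, so CRT works modulo lcm(m_i) when all pairwise compatibility conditions hold.
Pairwise compatibility: gcd(m_i, m_j) must divide a_i - a_j for every pair.
Merge one congruence at a time:
  Start: x ≡ 0 (mod 6).
  Combine with x ≡ 12 (mod 18): gcd(6, 18) = 6; 12 - 0 = 12, which IS divisible by 6, so compatible.
    Write x = 0 + 6·t and substitute into x ≡ 12 (mod 18): 6·t ≡ 12 − 0 = 12 (mod 18).
    Divide the congruence (and modulus) by g = 6: 1·t ≡ 2 (mod 3).
    So t ≡ 2 (mod 3).
    Then x = 0 + 6·2 = 12, valid modulo lcm(6, 18) = 18: x ≡ 12 (mod 18).
  Combine with x ≡ 3 (mod 9): gcd(18, 9) = 9; 3 - 12 = -9, which IS divisible by 9, so compatible.
    Write x = 12 + 18·t and substitute into x ≡ 3 (mod 9): 18·t ≡ 3 − 12 = -9 (mod 9).
    Divide the congruence (and modulus) by g = 9: 2·t ≡ -1 (mod 1).
    Modulo 1 every t works; take t = 0.
    Then x = 12 + 18·0 = 12, valid modulo lcm(18, 9) = 18: x ≡ 12 (mod 18).
Verify: 12 mod 6 = 0, 12 mod 18 = 12, 12 mod 9 = 3.

x ≡ 12 (mod 18).


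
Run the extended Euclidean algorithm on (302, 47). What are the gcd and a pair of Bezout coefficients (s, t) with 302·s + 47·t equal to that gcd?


Euclidean algorithm on (302, 47) — divide until remainder is 0:
  302 = 6 · 47 + 20
  47 = 2 · 20 + 7
  20 = 2 · 7 + 6
  7 = 1 · 6 + 1
  6 = 6 · 1 + 0
gcd(302, 47) = 1.
Track Bezout coefficients alongside the remainders: start with r₀ = 302 = a·1 + b·0 (s = 1, t = 0) and r₁ = 47 = a·0 + b·1 (s = 0, t = 1); each new remainder r_{k+1} = r_{k-1} − q_k·r_k inherits s_{k+1} = s_{k-1} − q_k·s_k, t_{k+1} = t_{k-1} − q_k·t_k, so r_k = a·s_k + b·t_k at every step:
  q = 6: r = 20, s = 1 − 6·0 = 1, t = 0 − 6·1 = -6  (check: 302·1 + 47·(-6) = 20)
  q = 2: r = 7, s = 0 − 2·1 = -2, t = 1 − 2·(-6) = 13  (check: 302·(-2) + 47·13 = 7)
  q = 2: r = 6, s = 1 − 2·(-2) = 5, t = -6 − 2·13 = -32  (check: 302·5 + 47·(-32) = 6)
  q = 1: r = 1, s = -2 − 1·5 = -7, t = 13 − 1·(-32) = 45  (check: 302·(-7) + 47·45 = 1)
The row with r = 1 (the gcd) gives the Bezout coefficients s = -7, t = 45.
Result: 302 · (-7) + 47 · (45) = 1.

gcd(302, 47) = 1; s = -7, t = 45 (check: 302·(-7) + 47·45 = 1).


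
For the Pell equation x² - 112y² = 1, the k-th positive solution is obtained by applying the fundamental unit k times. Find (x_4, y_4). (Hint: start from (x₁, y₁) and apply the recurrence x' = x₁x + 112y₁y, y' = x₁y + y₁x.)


Step 1: Find the fundamental solution (x₁, y₁) of x² - 112y² = 1.
  Expand √112 as a continued fraction. a₀ = ⌊√112⌋ = 10; iterate m_{k+1} = d_k·a_k − m_k, d_{k+1} = (112 − m_{k+1}²)/d_k, a_{k+1} = ⌊(a₀ + m_{k+1})/d_{k+1}⌋ (starting m₀ = 0, d₀ = 1), with convergents p_k = a_k·p_{k-1} + p_{k-2}, q_k = a_k·q_{k-1} + q_{k-2} (p₋₁ = 1, q₋₁ = 0):
  k = 0: a₀ = 10; p₀/q₀ = 10/1; p₀² − 112·q₀² = 100 − 112 = -12.
  k = 1: m = 10, d = 12, a = ⌊(10 + 10)/12⌋ = 1; p/q = (1·10 + 1)/(1·1 + 0) = 11/1; p² − 112·q² = 121 − 112 = 9.
  k = 2: m = 2, d = 9, a = ⌊(10 + 2)/9⌋ = 1; p/q = (1·11 + 10)/(1·1 + 1) = 21/2; p² − 112·q² = 441 − 448 = -7.
  k = 3: m = 7, d = 7, a = ⌊(10 + 7)/7⌋ = 2; p/q = (2·21 + 11)/(2·2 + 1) = 53/5; p² − 112·q² = 2809 − 2800 = 9.
  k = 4: m = 7, d = 9, a = ⌊(10 + 7)/9⌋ = 1; p/q = (1·53 + 21)/(1·5 + 2) = 74/7; p² − 112·q² = 5476 − 5488 = -12.
  k = 5: m = 2, d = 12, a = ⌊(10 + 2)/12⌋ = 1; p/q = (1·74 + 53)/(1·7 + 5) = 127/12; p² − 112·q² = 16129 − 16128 = 1.
  The first convergent with p² − 112·q² = 1 gives the fundamental solution (x₁, y₁) = (127, 12).
Step 2: Apply the recurrence (x_{n+1}, y_{n+1}) = (x₁x_n + 112y₁y_n, x₁y_n + y₁x_n) repeatedly.
  From (x_1, y_1) = (127, 12): x_2 = 127·127 + 112·12·12 = 32257; y_2 = 127·12 + 12·127 = 3048.
  From (x_2, y_2) = (32257, 3048): x_3 = 127·32257 + 112·12·3048 = 8193151; y_3 = 127·3048 + 12·32257 = 774180.
  From (x_3, y_3) = (8193151, 774180): x_4 = 127·8193151 + 112·12·774180 = 2081028097; y_4 = 127·774180 + 12·8193151 = 196638672.
Step 3: Verify x_4² - 112·y_4² = 4330677940503441409 - 4330677940503441408 = 1 (should be 1). ✓

(x_1, y_1) = (127, 12); (x_4, y_4) = (2081028097, 196638672).
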